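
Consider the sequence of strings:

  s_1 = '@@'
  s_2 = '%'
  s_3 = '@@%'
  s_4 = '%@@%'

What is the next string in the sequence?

From term 3 onward, concatenate the second-to-last term with the last: @@·% = @@%, %·@@% = %@@%, …
The next term joins @@% and %@@%.

@@%%@@%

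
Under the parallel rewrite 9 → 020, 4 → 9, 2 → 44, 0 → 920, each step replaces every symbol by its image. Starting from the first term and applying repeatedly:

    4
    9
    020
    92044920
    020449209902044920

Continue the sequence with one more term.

Rewriting the 18 symbols of 020449209902044920 one by one yields 920 44 920 9 9 020 44 920 020 020 920 44 920 9 9 020 44 920; concatenated:

920449209902044920020020920449209902044920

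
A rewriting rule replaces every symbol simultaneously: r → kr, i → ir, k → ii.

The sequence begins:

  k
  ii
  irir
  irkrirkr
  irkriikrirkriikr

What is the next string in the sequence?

Replace each of the 16 characters of irkriikrirkriikr in place — ir kr ii kr ir ir ii kr ir kr ii kr ir ir ii kr — and concatenate.

irkriikriririikrirkriikriririikr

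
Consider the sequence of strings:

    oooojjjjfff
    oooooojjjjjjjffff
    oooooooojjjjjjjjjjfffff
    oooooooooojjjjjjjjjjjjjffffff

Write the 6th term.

Reading off run lengths: o runs 4, 6, 8, 10; j runs 4, 7, 10, 13; f runs 3, 4, 5, 6 — each is linear in n (n = 1, 2, …).
Setting n = 6 gives 14, 19, 8 characters in each block.

oooooooooooooojjjjjjjjjjjjjjjjjjjffffffff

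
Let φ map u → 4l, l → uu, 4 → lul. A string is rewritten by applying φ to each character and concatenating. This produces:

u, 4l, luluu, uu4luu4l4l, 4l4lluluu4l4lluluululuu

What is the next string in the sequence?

Rewriting the 23 symbols of 4l4lluluu4l4lluluululuu one by one yields lul uu lul uu uu 4l uu 4l 4l lul uu lul uu uu 4l uu 4l 4l uu 4l uu 4l 4l; concatenated:

luluululuuuu4luu4l4lluluululuuuu4luu4l4luu4luu4l4l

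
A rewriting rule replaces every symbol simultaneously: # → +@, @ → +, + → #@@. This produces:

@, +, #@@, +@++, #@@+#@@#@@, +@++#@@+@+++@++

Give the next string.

Rewriting the 15 symbols of +@++#@@+@+++@++ one by one yields #@@ + #@@ #@@ +@ + + #@@ + #@@ #@@ #@@ + #@@ #@@; concatenated:

#@@+#@@#@@+@++#@@+#@@#@@#@@+#@@#@@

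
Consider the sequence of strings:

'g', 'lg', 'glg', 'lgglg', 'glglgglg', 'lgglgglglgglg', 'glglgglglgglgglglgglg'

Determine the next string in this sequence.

From term 3 onward, concatenate the second-to-last term with the last: g·lg = glg, lg·glg = lgglg, …
So term 8 is lgglgglglgglg·glglgglglgglgglglgglg.

lgglgglglgglgglglgglglgglgglglgglg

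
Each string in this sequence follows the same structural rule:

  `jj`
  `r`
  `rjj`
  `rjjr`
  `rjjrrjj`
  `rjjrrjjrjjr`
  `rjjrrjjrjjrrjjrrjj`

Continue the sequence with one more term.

rjjrrjjrjjrrjjrrjjrjjrrjjrjjr

From term 3 onward, concatenate the last term with the second-to-last: r·jj = rjj, rjj·r = rjjr, …
So term 8 is rjjrrjjrjjrrjjrrjj·rjjrrjjrjjr.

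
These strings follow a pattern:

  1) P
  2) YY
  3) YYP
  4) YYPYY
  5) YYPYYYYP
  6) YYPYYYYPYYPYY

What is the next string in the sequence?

YYPYYYYPYYPYYYYPYYYYP

Each term (from the third on) is the previous term followed by the one before it: term 3 = YY·P = YYP.
Continuing: YYPYYYYPYYPYY · YYPYYYYP gives term 7.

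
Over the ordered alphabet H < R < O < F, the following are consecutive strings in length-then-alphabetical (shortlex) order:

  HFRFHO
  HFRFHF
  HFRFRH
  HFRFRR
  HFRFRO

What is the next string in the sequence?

HFRFRF

Treat HFRFRO as a base-4 numeral over the given alphabet and add one, carrying through any trailing F's.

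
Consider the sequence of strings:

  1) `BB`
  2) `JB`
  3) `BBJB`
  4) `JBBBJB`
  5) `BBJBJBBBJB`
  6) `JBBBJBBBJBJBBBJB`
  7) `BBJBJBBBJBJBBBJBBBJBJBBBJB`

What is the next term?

Each term (from the third on) is the two preceding terms concatenated in order: term 3 = BB·JB = BBJB.
Continuing: JBBBJBBBJBJBBBJB · BBJBJBBBJBJBBBJBBBJBJBBBJB gives term 8.

JBBBJBBBJBJBBBJBBBJBJBBBJBJBBBJBBBJBJBBBJB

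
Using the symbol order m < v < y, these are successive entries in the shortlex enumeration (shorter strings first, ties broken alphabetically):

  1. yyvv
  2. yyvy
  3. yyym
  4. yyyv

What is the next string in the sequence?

yyyy

Treat yyyv as a base-3 numeral over the given alphabet and add one, carrying through any trailing y's.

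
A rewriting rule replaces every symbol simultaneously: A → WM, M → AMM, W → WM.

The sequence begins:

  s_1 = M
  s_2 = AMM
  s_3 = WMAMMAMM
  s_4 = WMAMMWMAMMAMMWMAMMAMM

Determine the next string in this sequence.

WMAMMWMAMMAMMWMAMMWMAMMAMMWMAMMAMMWMAMMWMAMMAMMWMAMMAMM

φ(WMAMMWMAMMAMMWMAMMAMM) expands symbol-by-symbol to WM AMM WM AMM AMM WM AMM WM AMM AMM WM AMM AMM WM AMM WM AMM AMM WM AMM AMM; joining the 21 pieces gives the next term.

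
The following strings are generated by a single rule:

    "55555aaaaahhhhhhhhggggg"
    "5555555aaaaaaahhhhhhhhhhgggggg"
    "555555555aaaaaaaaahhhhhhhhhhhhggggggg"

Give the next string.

55555555555aaaaaaaaaaahhhhhhhhhhhhhhgggggggg

Each string has the form 5^{2n-1} a^{2n-1} h^{2n+2} g^{n+2}, where the shown terms are n = 3, 4, 5.
For the next term, n = 6, so the run lengths are 11, 11, 14, 8.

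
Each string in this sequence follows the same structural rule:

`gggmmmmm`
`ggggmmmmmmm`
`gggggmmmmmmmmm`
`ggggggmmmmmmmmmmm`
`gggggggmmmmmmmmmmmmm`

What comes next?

Reading off run lengths: g runs 3, 4, 5, 6, 7; m runs 5, 7, 9, 11, 13 — each is linear in n, where the shown terms are n = 3, 4, 5, 6, 7.
At n = 8 the blocks have lengths 8, 15.

ggggggggmmmmmmmmmmmmmmm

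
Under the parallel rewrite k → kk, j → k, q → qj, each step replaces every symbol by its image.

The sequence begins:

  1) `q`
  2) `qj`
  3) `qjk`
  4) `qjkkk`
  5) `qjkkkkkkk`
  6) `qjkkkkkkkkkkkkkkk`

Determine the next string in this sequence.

Rewriting the 17 symbols of qjkkkkkkkkkkkkkkk one by one yields qj k kk kk kk kk kk kk kk kk kk kk kk kk kk kk kk; concatenated:

qjkkkkkkkkkkkkkkkkkkkkkkkkkkkkkkk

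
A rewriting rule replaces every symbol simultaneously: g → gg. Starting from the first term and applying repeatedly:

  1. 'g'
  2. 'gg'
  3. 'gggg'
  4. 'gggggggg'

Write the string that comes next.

gggggggggggggggg

Expanding gggggggg: g→gg, g→gg, g→gg, g→gg, g→gg, g→gg, g→gg, g→gg. Concatenated: gg gg gg gg gg gg gg gg.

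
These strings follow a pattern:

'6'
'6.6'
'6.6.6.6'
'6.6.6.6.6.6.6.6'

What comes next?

Every step duplicates the string with '.' between the halves.
Doubling 6.6.6.6.6.6.6.6 with '.' between the halves:

6.6.6.6.6.6.6.6.6.6.6.6.6.6.6.6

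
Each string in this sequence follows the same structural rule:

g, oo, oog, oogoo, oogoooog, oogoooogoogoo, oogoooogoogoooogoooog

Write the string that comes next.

From term 3 onward, concatenate the last term with the second-to-last: oo·g = oog, oog·oo = oogoo, …
Continuing: oogoooogoogoooogoooog · oogoooogoogoo gives term 8.

oogoooogoogoooogoooogoogoooogoogoo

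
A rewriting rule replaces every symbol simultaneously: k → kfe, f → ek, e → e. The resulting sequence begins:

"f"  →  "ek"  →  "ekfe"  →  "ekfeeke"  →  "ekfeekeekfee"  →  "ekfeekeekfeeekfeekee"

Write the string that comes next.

Rewriting the 20 symbols of ekfeekeekfeeekfeekee one by one yields e kfe ek e e kfe e e kfe ek e e e kfe ek e e kfe e e; concatenated:

ekfeekeekfeeekfeekeeekfeekeekfeee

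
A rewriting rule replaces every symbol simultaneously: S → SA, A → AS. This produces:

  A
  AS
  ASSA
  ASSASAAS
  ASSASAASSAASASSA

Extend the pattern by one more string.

ASSASAASSAASASSASAASASSAASSASAAS

Replace each of the 16 characters of ASSASAASSAASASSA in place — AS SA SA AS SA AS AS SA SA AS AS SA AS SA SA AS — and concatenate.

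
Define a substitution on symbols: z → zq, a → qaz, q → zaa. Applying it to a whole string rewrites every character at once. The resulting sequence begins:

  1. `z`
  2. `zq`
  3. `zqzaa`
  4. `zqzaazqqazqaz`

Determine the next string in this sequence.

zqzaazqqazqazzqzaazaaqazzqzaaqazzq

Replace each of the 13 characters of zqzaazqqazqaz in place — zq zaa zq qaz qaz zq zaa zaa qaz zq zaa qaz zq — and concatenate.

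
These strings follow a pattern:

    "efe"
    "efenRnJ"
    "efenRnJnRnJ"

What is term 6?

efenRnJnRnJnRnJnRnJnRnJ

Every step adds nRnJ to the end: s(k+1) = s(k)·nRnJ.
From efenRnJnRnJ, 3 further steps: efenRnJnRnJ → efenRnJnRnJnRnJ → efenRnJnRnJnRnJnRnJ → (answer).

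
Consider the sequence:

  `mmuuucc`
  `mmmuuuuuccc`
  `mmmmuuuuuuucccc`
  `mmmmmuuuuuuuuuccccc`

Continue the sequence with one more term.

Term n consists of n m's, followed by 2n-1 u's, followed by n c's, where the shown terms are n = 2, 3, 4, 5.
At n = 6 the blocks have lengths 6, 11, 6.

mmmmmmuuuuuuuuuuucccccc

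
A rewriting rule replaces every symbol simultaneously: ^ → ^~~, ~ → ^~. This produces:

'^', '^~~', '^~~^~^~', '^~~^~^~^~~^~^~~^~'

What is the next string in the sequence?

^~~^~^~^~~^~^~~^~^~~^~^~^~~^~^~~^~^~^~~^~

Applying the rule to each of the 17 symbols of ^~~^~^~^~~^~^~~^~ gives the pieces ^~~ ^~ ^~ ^~~ ^~ ^~~ ^~ ^~~ ^~ ^~ ^~~ ^~ ^~~ ^~ ^~ ^~~ ^~, which concatenate to the answer.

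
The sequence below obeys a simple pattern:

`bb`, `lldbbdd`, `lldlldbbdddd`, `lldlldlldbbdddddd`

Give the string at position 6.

Every step adds lld to the front and dd to the end of the previous string.
From lldlldlldbbdddddd, 2 further steps: lldlldlldbbdddddd → lldlldlldlldbbdddddddd → (answer).

lldlldlldlldlldbbdddddddddd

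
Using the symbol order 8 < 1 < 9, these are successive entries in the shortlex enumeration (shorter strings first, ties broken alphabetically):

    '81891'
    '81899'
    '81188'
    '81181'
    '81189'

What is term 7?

81111

Continuing the enumeration 2 steps past 81189: 81189 → 81118 → (answer).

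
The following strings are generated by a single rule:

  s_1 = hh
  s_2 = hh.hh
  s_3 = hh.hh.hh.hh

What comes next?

hh.hh.hh.hh.hh.hh.hh.hh

s(k+1) = s(k)·.·s(k) — each term doubles the last with '.' between the halves.
So the next term is two copies of hh.hh.hh.hh with '.' between the halves.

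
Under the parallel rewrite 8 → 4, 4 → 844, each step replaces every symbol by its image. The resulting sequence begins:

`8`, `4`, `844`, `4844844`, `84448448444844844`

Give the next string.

48448448444844844484484484448448444844844

Applying the rule to each of the 17 symbols of 84448448444844844 gives the pieces 4 844 844 844 4 844 844 4 844 844 844 4 844 844 4 844 844, which concatenate to the answer.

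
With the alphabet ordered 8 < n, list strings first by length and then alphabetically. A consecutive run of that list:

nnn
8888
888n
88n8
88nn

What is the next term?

The successor of 88nn increments the rightmost position that isn't already n and resets every position after it to 8.

8n88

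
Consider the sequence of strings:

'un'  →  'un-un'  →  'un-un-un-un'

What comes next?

Each string is two copies of the previous one joined by '-'.
So the next term is two copies of un-un-un-un with '-' between the halves.

un-un-un-un-un-un-un-un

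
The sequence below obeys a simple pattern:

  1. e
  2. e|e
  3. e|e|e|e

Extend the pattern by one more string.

e|e|e|e|e|e|e|e

Every step duplicates the string with '|' between the halves.
One more doubling of e|e|e|e gives the answer.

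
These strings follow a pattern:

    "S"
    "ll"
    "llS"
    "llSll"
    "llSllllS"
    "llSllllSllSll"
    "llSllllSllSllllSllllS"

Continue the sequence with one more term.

llSllllSllSllllSllllSllSllllSllSll

This is a Fibonacci-style word recurrence s(k) = s(k−1)·s(k−2): e.g. ll·S = llS.
So term 8 is llSllllSllSllllSllllS·llSllllSllSll.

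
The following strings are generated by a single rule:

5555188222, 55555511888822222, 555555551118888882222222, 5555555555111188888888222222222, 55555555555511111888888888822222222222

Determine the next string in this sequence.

555555555555551111118888888888882222222222222

Each string has the form 5^{2n+2} 1^{n} 8^{2n} 2^{2n+1} (n = 1, 2, …).
At n = 6 the blocks have lengths 14, 6, 12, 13.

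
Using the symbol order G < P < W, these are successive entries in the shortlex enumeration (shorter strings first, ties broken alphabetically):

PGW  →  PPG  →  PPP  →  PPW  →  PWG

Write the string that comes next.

The successor of PWG increments the rightmost position that isn't already W and resets every position after it to G.

PWP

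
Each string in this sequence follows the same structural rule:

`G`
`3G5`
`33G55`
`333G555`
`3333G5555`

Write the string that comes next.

Every step adds 3 to the front and 5 to the end of the previous string.
Applying this once more to 3333G5555:

33333G55555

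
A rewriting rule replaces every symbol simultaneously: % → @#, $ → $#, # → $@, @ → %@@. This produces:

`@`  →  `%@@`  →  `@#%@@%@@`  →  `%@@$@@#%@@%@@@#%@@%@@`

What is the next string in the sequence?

@#%@@%@@$#%@@%@@$@@#%@@%@@@#%@@%@@%@@$@@#%@@%@@@#%@@%@@

Replace each of the 21 characters of %@@$@@#%@@%@@@#%@@%@@ in place — @# %@@ %@@ $# %@@ %@@ $@ @# %@@ %@@ @# %@@ %@@ %@@ $@ @# %@@ %@@ @# %@@ %@@ — and concatenate.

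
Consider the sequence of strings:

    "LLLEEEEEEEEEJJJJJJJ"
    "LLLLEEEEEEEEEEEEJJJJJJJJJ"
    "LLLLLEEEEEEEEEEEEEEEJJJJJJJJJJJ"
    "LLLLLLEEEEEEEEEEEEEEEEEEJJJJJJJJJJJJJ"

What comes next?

Reading off run lengths: L runs 3, 4, 5, 6; E runs 9, 12, 15, 18; J runs 7, 9, 11, 13 — each is linear in n, where the shown terms are n = 3, 4, 5, 6.
At n = 7 the blocks have lengths 7, 21, 15.

LLLLLLLEEEEEEEEEEEEEEEEEEEEEJJJJJJJJJJJJJJJ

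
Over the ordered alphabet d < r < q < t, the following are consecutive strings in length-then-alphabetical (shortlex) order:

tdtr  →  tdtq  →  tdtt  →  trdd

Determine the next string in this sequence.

trdr

Treat trdd as a base-4 numeral over the given alphabet and add one, carrying through any trailing t's.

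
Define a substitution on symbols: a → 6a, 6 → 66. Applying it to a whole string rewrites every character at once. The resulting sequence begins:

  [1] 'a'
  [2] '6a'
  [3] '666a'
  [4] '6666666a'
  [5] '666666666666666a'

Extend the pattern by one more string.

φ(666666666666666a) expands symbol-by-symbol to 66 66 66 66 66 66 66 66 66 66 66 66 66 66 66 6a; joining the 16 pieces gives the next term.

6666666666666666666666666666666a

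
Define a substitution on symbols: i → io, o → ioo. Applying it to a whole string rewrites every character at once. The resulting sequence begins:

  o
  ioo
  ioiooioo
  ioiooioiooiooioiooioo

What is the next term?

φ(ioiooioiooiooioiooioo) expands symbol-by-symbol to io ioo io ioo ioo io ioo io ioo ioo io ioo ioo io ioo io ioo ioo io ioo ioo; joining the 21 pieces gives the next term.

ioiooioiooiooioiooioiooiooioiooiooioiooioiooiooioiooioo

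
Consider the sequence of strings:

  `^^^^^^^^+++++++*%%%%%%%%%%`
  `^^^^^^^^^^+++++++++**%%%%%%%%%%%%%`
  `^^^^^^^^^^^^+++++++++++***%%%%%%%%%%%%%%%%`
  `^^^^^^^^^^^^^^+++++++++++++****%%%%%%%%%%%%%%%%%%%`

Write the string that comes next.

Reading off run lengths: ^ runs 8, 10, 12, 14; + runs 7, 9, 11, 13; * runs 1, 2, 3, 4; % runs 10, 13, 16, 19 — each is linear in n, where the shown terms are n = 3, 4, 5, 6.
Setting n = 7 gives 16, 15, 5, 22 characters in each block.

^^^^^^^^^^^^^^^^+++++++++++++++*****%%%%%%%%%%%%%%%%%%%%%%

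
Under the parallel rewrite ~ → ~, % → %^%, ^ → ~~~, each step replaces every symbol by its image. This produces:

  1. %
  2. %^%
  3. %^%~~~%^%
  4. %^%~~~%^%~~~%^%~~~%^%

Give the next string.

Rewriting the 21 symbols of %^%~~~%^%~~~%^%~~~%^% one by one yields %^% ~~~ %^% ~ ~ ~ %^% ~~~ %^% ~ ~ ~ %^% ~~~ %^% ~ ~ ~ %^% ~~~ %^%; concatenated:

%^%~~~%^%~~~%^%~~~%^%~~~%^%~~~%^%~~~%^%~~~%^%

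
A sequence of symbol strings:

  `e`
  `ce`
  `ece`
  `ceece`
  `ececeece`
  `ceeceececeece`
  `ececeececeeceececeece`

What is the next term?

ceeceececeeceececeececeeceececeece

Each term (from the third on) is the two preceding terms concatenated in order: term 3 = e·ce = ece.
So term 8 is ceeceececeece·ececeececeeceececeece.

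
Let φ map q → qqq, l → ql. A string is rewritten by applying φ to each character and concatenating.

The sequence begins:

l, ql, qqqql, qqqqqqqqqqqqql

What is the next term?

Replace each of the 14 characters of qqqqqqqqqqqqql in place — qqq qqq qqq qqq qqq qqq qqq qqq qqq qqq qqq qqq qqq ql — and concatenate.

qqqqqqqqqqqqqqqqqqqqqqqqqqqqqqqqqqqqqqqql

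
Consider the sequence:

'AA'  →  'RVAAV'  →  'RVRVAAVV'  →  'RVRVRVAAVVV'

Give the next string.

s(k+1) = RV·s(k)·V, so each term gains RV as a prefix and V as a suffix.
Applying this once more to RVRVRVAAVVV:

RVRVRVRVAAVVVV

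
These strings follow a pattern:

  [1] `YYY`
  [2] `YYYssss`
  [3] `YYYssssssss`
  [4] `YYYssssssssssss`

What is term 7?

Every step adds ssss to the end: s(k+1) = s(k)·ssss.
From YYYssssssssssss, 3 further steps: YYYssssssssssss → YYYssssssssssssssss → YYYssssssssssssssssssss → (answer).

YYYssssssssssssssssssssssss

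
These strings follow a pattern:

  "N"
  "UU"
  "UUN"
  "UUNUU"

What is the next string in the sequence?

This is a Fibonacci-style word recurrence s(k) = s(k−1)·s(k−2): e.g. UU·N = UUN.
The next term joins UUNUU and UUN.

UUNUUUUN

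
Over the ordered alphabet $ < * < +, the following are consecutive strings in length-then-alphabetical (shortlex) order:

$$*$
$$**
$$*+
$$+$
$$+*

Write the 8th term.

$*$*

Stepping forward 3 times from $$+*: $$+* → $$++ → $*$$, then the target.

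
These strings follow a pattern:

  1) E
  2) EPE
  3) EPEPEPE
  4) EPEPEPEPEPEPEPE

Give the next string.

EPEPEPEPEPEPEPEPEPEPEPEPEPEPEPE

Every step duplicates the string with 'P' between the halves.
One more doubling of EPEPEPEPEPEPEPE gives the answer.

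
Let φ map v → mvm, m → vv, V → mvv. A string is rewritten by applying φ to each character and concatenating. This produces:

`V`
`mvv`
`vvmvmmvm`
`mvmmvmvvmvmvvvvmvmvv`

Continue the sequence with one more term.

vvmvmvvvvmvmvvmvmmvmvvmvmvvmvmmvmmvmmvmvvmvmvvmvmmvm

Replace each of the 20 characters of mvmmvmvvmvmvvvvmvmvv in place — vv mvm vv vv mvm vv mvm mvm vv mvm vv mvm mvm mvm mvm vv mvm vv mvm mvm — and concatenate.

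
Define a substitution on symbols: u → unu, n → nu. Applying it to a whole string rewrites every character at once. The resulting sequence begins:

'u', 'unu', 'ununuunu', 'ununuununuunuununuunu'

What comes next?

ununuununuunuununuununuunuununuunuununuununuunuununuunu

Applying the rule to each of the 21 symbols of ununuununuunuununuunu gives the pieces unu nu unu nu unu unu nu unu nu unu unu nu unu unu nu unu nu unu unu nu unu, which concatenate to the answer.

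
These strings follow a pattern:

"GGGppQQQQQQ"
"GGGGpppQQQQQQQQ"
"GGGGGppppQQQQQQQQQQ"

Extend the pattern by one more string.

GGGGGGpppppQQQQQQQQQQQQ

Term n consists of n+1 G's, followed by n p's, followed by 2n+2 Q's, where the shown terms are n = 2, 3, 4.
For the next term, n = 5, so the run lengths are 6, 5, 12.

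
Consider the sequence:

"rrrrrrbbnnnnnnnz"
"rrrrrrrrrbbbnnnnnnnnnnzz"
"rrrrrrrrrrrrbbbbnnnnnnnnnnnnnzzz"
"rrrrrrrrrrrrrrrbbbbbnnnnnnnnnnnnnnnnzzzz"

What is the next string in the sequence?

Each string has the form r^{3n} b^{n} n^{3n+1} z^{n-1}, where the shown terms are n = 2, 3, 4, 5.
At n = 6 the blocks have lengths 18, 6, 19, 5.

rrrrrrrrrrrrrrrrrrbbbbbbnnnnnnnnnnnnnnnnnnnzzzzz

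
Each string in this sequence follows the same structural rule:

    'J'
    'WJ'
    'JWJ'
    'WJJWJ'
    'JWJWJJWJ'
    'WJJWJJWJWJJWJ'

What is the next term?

Each term (from the third on) is the two preceding terms concatenated in order: term 3 = J·WJ = JWJ.
Continuing: JWJWJJWJ · WJJWJJWJWJJWJ gives term 7.

JWJWJJWJWJJWJJWJWJJWJ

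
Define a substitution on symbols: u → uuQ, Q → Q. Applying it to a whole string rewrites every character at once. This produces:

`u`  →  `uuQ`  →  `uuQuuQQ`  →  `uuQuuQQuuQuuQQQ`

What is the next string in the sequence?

Applying the rule to each of the 15 symbols of uuQuuQQuuQuuQQQ gives the pieces uuQ uuQ Q uuQ uuQ Q Q uuQ uuQ Q uuQ uuQ Q Q Q, which concatenate to the answer.

uuQuuQQuuQuuQQQuuQuuQQuuQuuQQQQ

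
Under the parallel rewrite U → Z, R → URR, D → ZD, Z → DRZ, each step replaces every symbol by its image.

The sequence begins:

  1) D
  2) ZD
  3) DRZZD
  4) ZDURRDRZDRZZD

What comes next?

Replace each of the 13 characters of ZDURRDRZDRZZD in place — DRZ ZD Z URR URR ZD URR DRZ ZD URR DRZ DRZ ZD — and concatenate.

DRZZDZURRURRZDURRDRZZDURRDRZDRZZD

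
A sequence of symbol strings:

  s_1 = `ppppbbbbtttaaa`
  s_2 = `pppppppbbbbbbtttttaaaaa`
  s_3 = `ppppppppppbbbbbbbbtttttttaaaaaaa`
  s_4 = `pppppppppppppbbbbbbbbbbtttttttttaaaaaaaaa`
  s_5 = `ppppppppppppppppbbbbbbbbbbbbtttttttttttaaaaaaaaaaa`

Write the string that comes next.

Reading off run lengths: p runs 4, 7, 10, 13, 16; b runs 4, 6, 8, 10, 12; t runs 3, 5, 7, 9, 11; a runs 3, 5, 7, 9, 11 — each is linear in n (n = 1, 2, …).
Setting n = 6 gives 19, 14, 13, 13 characters in each block.

pppppppppppppppppppbbbbbbbbbbbbbbtttttttttttttaaaaaaaaaaaaa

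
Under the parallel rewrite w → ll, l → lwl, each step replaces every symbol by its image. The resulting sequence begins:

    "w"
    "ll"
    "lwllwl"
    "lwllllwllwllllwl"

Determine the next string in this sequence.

lwllllwllwllwllwllllwllwllllwllwllwllwllllwl

φ(lwllllwllwllllwl) expands symbol-by-symbol to lwl ll lwl lwl lwl lwl ll lwl lwl ll lwl lwl lwl lwl ll lwl; joining the 16 pieces gives the next term.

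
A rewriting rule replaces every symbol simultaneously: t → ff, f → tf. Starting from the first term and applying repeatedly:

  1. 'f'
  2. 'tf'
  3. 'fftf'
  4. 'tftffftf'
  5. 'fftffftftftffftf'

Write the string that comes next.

tftffftftftffftffftffftftftffftf

Applying the rule to each of the 16 symbols of fftffftftftffftf gives the pieces tf tf ff tf tf tf ff tf ff tf ff tf tf tf ff tf, which concatenate to the answer.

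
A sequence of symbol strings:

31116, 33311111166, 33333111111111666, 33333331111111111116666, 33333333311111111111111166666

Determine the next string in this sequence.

33333333333111111111111111111666666

Reading off run lengths: 3 runs 1, 3, 5, 7, 9; 1 runs 3, 6, 9, 12, 15; 6 runs 1, 2, 3, 4, 5 — each is linear in n (n = 1, 2, …).
For the next term, n = 6, so the run lengths are 11, 18, 6.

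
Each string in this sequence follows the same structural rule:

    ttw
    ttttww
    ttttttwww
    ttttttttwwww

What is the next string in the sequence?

ttttttttttwwwww

Reading off run lengths: t runs 2, 4, 6, 8; w runs 1, 2, 3, 4 — each is linear in n (n = 1, 2, …).
Setting n = 5 gives 10, 5 characters in each block.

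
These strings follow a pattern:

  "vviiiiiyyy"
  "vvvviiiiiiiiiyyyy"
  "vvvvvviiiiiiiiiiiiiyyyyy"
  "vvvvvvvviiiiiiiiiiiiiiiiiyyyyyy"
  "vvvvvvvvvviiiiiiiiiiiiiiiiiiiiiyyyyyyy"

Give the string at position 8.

Reading off run lengths: v runs 2, 4, 6, 8, 10; i runs 5, 9, 13, 17, 21; y runs 3, 4, 5, 6, 7 — each is linear in n (n = 1, 2, …).
Setting n = 8 gives 16, 33, 10 characters in each block.

vvvvvvvvvvvvvvvviiiiiiiiiiiiiiiiiiiiiiiiiiiiiiiiiyyyyyyyyyy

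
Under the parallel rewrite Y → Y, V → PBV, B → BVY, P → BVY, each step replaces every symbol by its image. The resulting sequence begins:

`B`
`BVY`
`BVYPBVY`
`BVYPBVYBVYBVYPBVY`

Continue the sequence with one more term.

Rewriting the 17 symbols of BVYPBVYBVYBVYPBVY one by one yields BVY PBV Y BVY BVY PBV Y BVY PBV Y BVY PBV Y BVY BVY PBV Y; concatenated:

BVYPBVYBVYBVYPBVYBVYPBVYBVYPBVYBVYBVYPBVY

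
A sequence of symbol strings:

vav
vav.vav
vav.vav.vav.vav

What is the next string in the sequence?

Every step duplicates the string with '.' between the halves.
So the next term is two copies of vav.vav.vav.vav with '.' between the halves.

vav.vav.vav.vav.vav.vav.vav.vav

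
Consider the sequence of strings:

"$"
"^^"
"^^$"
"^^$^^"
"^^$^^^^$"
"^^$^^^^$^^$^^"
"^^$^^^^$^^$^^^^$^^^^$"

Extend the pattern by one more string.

^^$^^^^$^^$^^^^$^^^^$^^$^^^^$^^$^^

Each term (from the third on) is the previous term followed by the one before it: term 3 = ^^·$ = ^^$.
The next term joins ^^$^^^^$^^$^^^^$^^^^$ and ^^$^^^^$^^$^^.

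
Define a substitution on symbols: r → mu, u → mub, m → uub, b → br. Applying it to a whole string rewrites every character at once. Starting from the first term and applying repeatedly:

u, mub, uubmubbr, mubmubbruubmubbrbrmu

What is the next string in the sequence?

φ(mubmubbruubmubbrbrmu) expands symbol-by-symbol to uub mub br uub mub br br mu mub mub br uub mub br br mu br mu uub mub; joining the 20 pieces gives the next term.

uubmubbruubmubbrbrmumubmubbruubmubbrbrmubrmuuubmub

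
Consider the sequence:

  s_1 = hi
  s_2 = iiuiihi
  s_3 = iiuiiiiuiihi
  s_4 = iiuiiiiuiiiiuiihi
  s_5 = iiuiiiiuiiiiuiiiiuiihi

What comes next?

Every step adds iiuii at the front: s(k+1) = iiuii·s(k).
One more step from iiuiiiiuiiiiuiiiiuiihi gives the answer.

iiuiiiiuiiiiuiiiiuiiiiuiihi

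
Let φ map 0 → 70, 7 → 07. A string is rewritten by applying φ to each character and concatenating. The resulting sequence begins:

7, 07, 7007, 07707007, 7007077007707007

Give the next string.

07707007700707707007077007707007

Applying the rule to each of the 16 symbols of 7007077007707007 gives the pieces 07 70 70 07 70 07 07 70 70 07 07 70 07 70 70 07, which concatenate to the answer.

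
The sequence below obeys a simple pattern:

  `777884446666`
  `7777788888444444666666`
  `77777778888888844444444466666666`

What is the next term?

777777777888888888884444444444446666666666

Reading off run lengths: 7 runs 3, 5, 7; 8 runs 2, 5, 8; 4 runs 3, 6, 9; 6 runs 4, 6, 8 — each is linear in n (n = 1, 2, …).
For the next term, n = 4, so the run lengths are 9, 11, 12, 10.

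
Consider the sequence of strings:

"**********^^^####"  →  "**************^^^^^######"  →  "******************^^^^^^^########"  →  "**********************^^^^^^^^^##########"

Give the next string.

The n-th term is 4n+2 *'s then 2n-1 ^'s then 2n #'s, where the shown terms are n = 2, 3, 4, 5.
For the next term, n = 6, so the run lengths are 26, 11, 12.

**************************^^^^^^^^^^^############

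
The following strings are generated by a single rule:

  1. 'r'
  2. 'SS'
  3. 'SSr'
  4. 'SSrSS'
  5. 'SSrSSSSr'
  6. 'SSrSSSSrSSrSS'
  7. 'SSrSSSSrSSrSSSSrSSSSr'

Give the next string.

This is a Fibonacci-style word recurrence s(k) = s(k−1)·s(k−2): e.g. SS·r = SSr.
So term 8 is SSrSSSSrSSrSSSSrSSSSr·SSrSSSSrSSrSS.

SSrSSSSrSSrSSSSrSSSSrSSrSSSSrSSrSS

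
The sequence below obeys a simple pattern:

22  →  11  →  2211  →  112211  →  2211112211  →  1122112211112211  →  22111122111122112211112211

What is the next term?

112211221111221122111122111122112211112211

Each term (from the third on) is the two preceding terms concatenated in order: term 3 = 22·11 = 2211.
The next term joins 1122112211112211 and 22111122111122112211112211.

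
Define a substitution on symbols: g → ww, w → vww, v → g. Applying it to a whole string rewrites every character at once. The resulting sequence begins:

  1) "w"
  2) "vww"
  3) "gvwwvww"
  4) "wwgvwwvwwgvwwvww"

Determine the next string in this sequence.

vwwvwwwwgvwwvwwgvwwvwwwwgvwwvwwgvwwvww

φ(wwgvwwvwwgvwwvww) expands symbol-by-symbol to vww vww ww g vww vww g vww vww ww g vww vww g vww vww; joining the 16 pieces gives the next term.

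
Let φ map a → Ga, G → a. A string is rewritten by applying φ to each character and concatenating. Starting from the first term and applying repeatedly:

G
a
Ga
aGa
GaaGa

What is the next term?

aGaGaaGa

Rewriting each symbol of GaaGa: G→a, a→Ga, a→Ga, G→a, a→Ga, which concatenates to a Ga Ga a Ga.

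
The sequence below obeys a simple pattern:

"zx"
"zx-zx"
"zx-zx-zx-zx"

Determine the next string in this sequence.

Each string is two copies of the previous one joined by '-'.
Doubling zx-zx-zx-zx with '-' between the halves:

zx-zx-zx-zx-zx-zx-zx-zx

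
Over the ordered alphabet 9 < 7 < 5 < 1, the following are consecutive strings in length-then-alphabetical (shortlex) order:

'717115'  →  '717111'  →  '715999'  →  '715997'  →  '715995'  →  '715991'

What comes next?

Treat 715991 as a base-4 numeral over the given alphabet and add one, carrying through any trailing 1's.

715979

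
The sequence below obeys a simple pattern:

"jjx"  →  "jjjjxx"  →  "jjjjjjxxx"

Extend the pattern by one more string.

jjjjjjjjxxxx

Each string has the form j^{2n} x^{n} (n = 1, 2, …).
Setting n = 4 gives 8, 4 characters in each block.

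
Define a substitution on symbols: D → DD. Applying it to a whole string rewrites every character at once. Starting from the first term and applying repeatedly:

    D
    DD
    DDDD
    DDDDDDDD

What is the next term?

DDDDDDDDDDDDDDDD

Expanding DDDDDDDD: D→DD, D→DD, D→DD, D→DD, D→DD, D→DD, D→DD, D→DD. Concatenated: DD DD DD DD DD DD DD DD.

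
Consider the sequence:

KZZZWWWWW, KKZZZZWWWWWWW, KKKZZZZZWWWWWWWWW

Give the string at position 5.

KKKKKZZZZZZZWWWWWWWWWWWWW

Each string has the form K^{n-1} Z^{n+1} W^{2n+1}, where the shown terms are n = 2, 3, 4.
At n = 6 the blocks have lengths 5, 7, 13.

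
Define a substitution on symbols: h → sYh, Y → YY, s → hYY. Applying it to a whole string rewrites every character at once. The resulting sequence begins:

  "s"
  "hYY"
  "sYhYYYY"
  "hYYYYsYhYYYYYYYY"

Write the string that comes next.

Applying the rule to each of the 16 symbols of hYYYYsYhYYYYYYYY gives the pieces sYh YY YY YY YY hYY YY sYh YY YY YY YY YY YY YY YY, which concatenate to the answer.

sYhYYYYYYYYhYYYYsYhYYYYYYYYYYYYYYYY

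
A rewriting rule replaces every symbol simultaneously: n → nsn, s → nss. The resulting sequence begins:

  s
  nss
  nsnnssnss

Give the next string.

nsnnssnsnnsnnssnssnsnnssnss

Apply φ to nsnnssnss symbol by symbol: n→nsn, s→nss, n→nsn, n→nsn, s→nss, s→nss, n→nsn, s→nss, s→nss; joined: nsn nss nsn nsn nss nss nsn nss nss.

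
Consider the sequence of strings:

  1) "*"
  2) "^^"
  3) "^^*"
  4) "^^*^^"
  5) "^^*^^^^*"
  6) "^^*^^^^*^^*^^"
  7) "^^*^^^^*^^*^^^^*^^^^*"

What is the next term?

From term 3 onward, concatenate the last term with the second-to-last: ^^·* = ^^*, ^^*·^^ = ^^*^^, …
Continuing: ^^*^^^^*^^*^^^^*^^^^* · ^^*^^^^*^^*^^ gives term 8.

^^*^^^^*^^*^^^^*^^^^*^^*^^^^*^^*^^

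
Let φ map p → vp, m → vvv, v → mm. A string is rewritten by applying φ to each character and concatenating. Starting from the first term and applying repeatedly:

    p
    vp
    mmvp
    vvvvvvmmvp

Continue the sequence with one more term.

mmmmmmmmmmmmvvvvvvmmvp

Apply φ to vvvvvvmmvp symbol by symbol: v→mm, v→mm, v→mm, v→mm, v→mm, v→mm, m→vvv, m→vvv, v→mm, p→vp; joined: mm mm mm mm mm mm vvv vvv mm vp.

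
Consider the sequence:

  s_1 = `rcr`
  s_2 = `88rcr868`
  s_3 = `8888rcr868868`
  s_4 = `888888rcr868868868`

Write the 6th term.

8888888888rcr868868868868868

Every step adds 88 to the front and 868 to the end of the previous string.
From 888888rcr868868868, 2 further steps: 888888rcr868868868 → 88888888rcr868868868868 → (answer).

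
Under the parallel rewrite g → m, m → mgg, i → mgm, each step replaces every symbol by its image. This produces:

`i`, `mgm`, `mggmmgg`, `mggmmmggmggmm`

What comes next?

Rewriting the 13 symbols of mggmmmggmggmm one by one yields mgg m m mgg mgg mgg m m mgg m m mgg mgg; concatenated:

mggmmmggmggmggmmmggmmmggmgg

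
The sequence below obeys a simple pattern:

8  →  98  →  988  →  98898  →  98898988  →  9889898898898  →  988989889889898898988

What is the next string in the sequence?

9889898898898988989889889898898898

This is a Fibonacci-style word recurrence s(k) = s(k−1)·s(k−2): e.g. 98·8 = 988.
So term 8 is 988989889889898898988·9889898898898.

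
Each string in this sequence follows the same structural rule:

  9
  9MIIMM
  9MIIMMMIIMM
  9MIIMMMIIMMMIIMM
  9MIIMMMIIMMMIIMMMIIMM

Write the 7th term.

9MIIMMMIIMMMIIMMMIIMMMIIMMMIIMM

The strings grow by a fixed suffix MIIMM each time.
From 9MIIMMMIIMMMIIMMMIIMM, 2 further steps: 9MIIMMMIIMMMIIMMMIIMM → 9MIIMMMIIMMMIIMMMIIMMMIIMM → (answer).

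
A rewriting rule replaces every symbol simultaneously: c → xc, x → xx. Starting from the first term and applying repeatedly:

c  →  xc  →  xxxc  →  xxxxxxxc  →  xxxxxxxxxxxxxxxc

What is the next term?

xxxxxxxxxxxxxxxxxxxxxxxxxxxxxxxc

Applying the rule to each of the 16 symbols of xxxxxxxxxxxxxxxc gives the pieces xx xx xx xx xx xx xx xx xx xx xx xx xx xx xx xc, which concatenate to the answer.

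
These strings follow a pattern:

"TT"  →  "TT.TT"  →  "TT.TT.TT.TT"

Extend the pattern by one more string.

Every step duplicates the string with '.' between the halves.
So the next term is two copies of TT.TT.TT.TT with '.' between the halves.

TT.TT.TT.TT.TT.TT.TT.TT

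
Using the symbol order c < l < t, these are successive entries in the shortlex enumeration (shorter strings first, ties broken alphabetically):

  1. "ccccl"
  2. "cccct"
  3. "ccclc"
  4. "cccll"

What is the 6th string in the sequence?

ccctc

Advancing 2 positions from cccll through cccll → ccclt reaches term 6.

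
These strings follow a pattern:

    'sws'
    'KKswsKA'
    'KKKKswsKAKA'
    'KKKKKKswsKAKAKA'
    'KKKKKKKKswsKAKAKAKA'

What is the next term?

KKKKKKKKKKswsKAKAKAKAKA

Each term wraps the previous one in KK on the left and KA on the right.
One more step from KKKKKKKKswsKAKAKAKA gives the answer.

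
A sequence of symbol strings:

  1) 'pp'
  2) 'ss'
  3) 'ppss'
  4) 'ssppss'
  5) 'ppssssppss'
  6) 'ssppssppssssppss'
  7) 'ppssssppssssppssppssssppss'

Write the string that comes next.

From term 3 onward, concatenate the second-to-last term with the last: pp·ss = ppss, ss·ppss = ssppss, …
The next term joins ssppssppssssppss and ppssssppssssppssppssssppss.

ssppssppssssppssppssssppssssppssppssssppss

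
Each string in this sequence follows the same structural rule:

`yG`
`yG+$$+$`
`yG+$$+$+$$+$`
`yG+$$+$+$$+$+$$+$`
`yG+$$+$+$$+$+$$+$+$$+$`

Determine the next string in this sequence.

The strings grow by a fixed suffix +$$+$ each time.
So the next term is yG+$$+$+$$+$+$$+$+$$+$·+$$+$.

yG+$$+$+$$+$+$$+$+$$+$+$$+$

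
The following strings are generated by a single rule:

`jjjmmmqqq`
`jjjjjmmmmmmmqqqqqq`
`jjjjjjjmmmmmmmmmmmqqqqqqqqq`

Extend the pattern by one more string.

Each string has the form j^{2n+1} m^{4n-1} q^{3n} (n = 1, 2, …).
For the next term, n = 4, so the run lengths are 9, 15, 12.

jjjjjjjjjmmmmmmmmmmmmmmmqqqqqqqqqqqq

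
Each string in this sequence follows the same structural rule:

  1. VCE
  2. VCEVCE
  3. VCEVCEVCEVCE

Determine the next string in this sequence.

VCEVCEVCEVCEVCEVCEVCEVCE

s(k+1) = s(k)·s(k) — each term doubles the last.
One more doubling of VCEVCEVCEVCE gives the answer.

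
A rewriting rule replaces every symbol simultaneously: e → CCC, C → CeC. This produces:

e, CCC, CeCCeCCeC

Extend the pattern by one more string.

CeCCCCCeCCeCCCCCeCCeCCCCCeC

Expanding CeCCeCCeC: C→CeC, e→CCC, C→CeC, C→CeC, e→CCC, C→CeC, C→CeC, e→CCC, C→CeC. Concatenated: CeC CCC CeC CeC CCC CeC CeC CCC CeC.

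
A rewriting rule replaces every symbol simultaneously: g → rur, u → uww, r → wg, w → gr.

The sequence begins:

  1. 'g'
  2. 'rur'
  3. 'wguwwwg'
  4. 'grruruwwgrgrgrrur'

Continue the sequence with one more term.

rurwgwguwwwguwwgrgrrurwgrurwgrurwgwguwwwg

Replace each of the 17 characters of grruruwwgrgrgrrur in place — rur wg wg uww wg uww gr gr rur wg rur wg rur wg wg uww wg — and concatenate.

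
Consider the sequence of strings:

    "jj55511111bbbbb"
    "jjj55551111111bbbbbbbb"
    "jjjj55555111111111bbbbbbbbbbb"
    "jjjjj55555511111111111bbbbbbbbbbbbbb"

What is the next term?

jjjjjj55555551111111111111bbbbbbbbbbbbbbbbb

Each string has the form j^{n} 5^{n+1} 1^{2n+1} b^{3n-1}, where the shown terms are n = 2, 3, 4, 5.
Setting n = 6 gives 6, 7, 13, 17 characters in each block.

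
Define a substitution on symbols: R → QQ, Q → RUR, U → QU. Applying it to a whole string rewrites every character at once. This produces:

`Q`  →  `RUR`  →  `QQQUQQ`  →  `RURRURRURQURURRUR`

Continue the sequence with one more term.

φ(RURRURRURQURURRUR) expands symbol-by-symbol to QQ QU QQ QQ QU QQ QQ QU QQ RUR QU QQ QU QQ QQ QU QQ; joining the 17 pieces gives the next term.

QQQUQQQQQUQQQQQUQQRURQUQQQUQQQQQUQQ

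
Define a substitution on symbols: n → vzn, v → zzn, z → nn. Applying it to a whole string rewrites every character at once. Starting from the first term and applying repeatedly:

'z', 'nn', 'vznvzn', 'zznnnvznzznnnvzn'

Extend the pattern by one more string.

Applying the rule to each of the 16 symbols of zznnnvznzznnnvzn gives the pieces nn nn vzn vzn vzn zzn nn vzn nn nn vzn vzn vzn zzn nn vzn, which concatenate to the answer.

nnnnvznvznvznzznnnvznnnnnvznvznvznzznnnvzn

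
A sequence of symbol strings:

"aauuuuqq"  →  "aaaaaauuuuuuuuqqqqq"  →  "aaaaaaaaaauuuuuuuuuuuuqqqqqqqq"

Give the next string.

Reading off run lengths: a runs 2, 6, 10; u runs 4, 8, 12; q runs 2, 5, 8 — each is linear in n (n = 1, 2, …).
Setting n = 4 gives 14, 16, 11 characters in each block.

aaaaaaaaaaaaaauuuuuuuuuuuuuuuuqqqqqqqqqqq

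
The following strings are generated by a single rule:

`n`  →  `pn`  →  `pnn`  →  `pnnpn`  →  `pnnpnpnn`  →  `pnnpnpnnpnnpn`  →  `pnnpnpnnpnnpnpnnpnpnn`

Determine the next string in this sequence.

Each term (from the third on) is the previous term followed by the one before it: term 3 = pn·n = pnn.
Continuing: pnnpnpnnpnnpnpnnpnpnn · pnnpnpnnpnnpn gives term 8.

pnnpnpnnpnnpnpnnpnpnnpnnpnpnnpnnpn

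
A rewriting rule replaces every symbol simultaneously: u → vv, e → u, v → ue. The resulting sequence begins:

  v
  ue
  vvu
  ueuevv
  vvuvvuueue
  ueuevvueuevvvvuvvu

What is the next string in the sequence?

Rewriting the 18 symbols of ueuevvueuevvvvuvvu one by one yields vv u vv u ue ue vv u vv u ue ue ue ue vv ue ue vv; concatenated:

vvuvvuueuevvuvvuueueueuevvueuevv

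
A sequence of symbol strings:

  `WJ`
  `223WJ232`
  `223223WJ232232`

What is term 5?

s(k+1) = 223·s(k)·232, so each term gains 223 as a prefix and 232 as a suffix.
From 223223WJ232232, 2 further steps: 223223WJ232232 → 223223223WJ232232232 → (answer).

223223223223WJ232232232232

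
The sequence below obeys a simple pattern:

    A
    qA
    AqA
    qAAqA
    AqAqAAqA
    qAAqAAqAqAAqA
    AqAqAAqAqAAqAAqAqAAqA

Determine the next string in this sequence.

qAAqAAqAqAAqAAqAqAAqAqAAqAAqAqAAqA

From term 3 onward, concatenate the second-to-last term with the last: A·qA = AqA, qA·AqA = qAAqA, …
Continuing: qAAqAAqAqAAqA · AqAqAAqAqAAqAAqAqAAqA gives term 8.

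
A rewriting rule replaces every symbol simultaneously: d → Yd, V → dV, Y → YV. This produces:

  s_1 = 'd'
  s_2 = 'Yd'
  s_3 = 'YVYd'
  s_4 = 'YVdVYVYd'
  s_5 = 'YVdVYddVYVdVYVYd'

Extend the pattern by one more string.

φ(YVdVYddVYVdVYVYd) expands symbol-by-symbol to YV dV Yd dV YV Yd Yd dV YV dV Yd dV YV dV YV Yd; joining the 16 pieces gives the next term.

YVdVYddVYVYdYddVYVdVYddVYVdVYVYd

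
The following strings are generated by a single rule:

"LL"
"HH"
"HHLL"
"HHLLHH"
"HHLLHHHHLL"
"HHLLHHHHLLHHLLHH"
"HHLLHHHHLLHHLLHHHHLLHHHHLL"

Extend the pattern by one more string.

HHLLHHHHLLHHLLHHHHLLHHHHLLHHLLHHHHLLHHLLHH

From term 3 onward, concatenate the last term with the second-to-last: HH·LL = HHLL, HHLL·HH = HHLLHH, …
The next term joins HHLLHHHHLLHHLLHHHHLLHHHHLL and HHLLHHHHLLHHLLHH.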